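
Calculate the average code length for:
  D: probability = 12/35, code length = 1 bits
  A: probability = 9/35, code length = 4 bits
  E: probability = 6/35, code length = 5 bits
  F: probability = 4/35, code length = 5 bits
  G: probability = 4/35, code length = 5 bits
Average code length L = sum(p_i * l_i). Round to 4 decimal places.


Weighted contributions p_i * l_i:
  D: (12/35) * 1 = 12/35
  A: (9/35) * 4 = 36/35
  E: (6/35) * 5 = 30/35
  F: (4/35) * 5 = 20/35
  G: (4/35) * 5 = 20/35
Sum = (12 + 36 + 30 + 20 + 20)/35 = 118/35

L = 118/35 = 3.3714 bits/symbol


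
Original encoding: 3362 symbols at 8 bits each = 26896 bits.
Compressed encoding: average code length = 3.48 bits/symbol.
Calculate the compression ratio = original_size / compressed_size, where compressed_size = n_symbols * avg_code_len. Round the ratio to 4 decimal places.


original_size = n_symbols * orig_bits = 3362 * 8 = 26896 bits
compressed_size = n_symbols * avg_code_len = 3362 * 3.48 = 11699.76 bits
ratio = original_size / compressed_size = 26896 / 11699.76 = 2.2989

Compression ratio = 2.2989


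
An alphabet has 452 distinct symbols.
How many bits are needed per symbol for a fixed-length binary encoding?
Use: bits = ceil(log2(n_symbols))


log2(452) = 8.8202
Bracket: 2^8 = 256 < 452 <= 2^9 = 512
So ceil(log2(452)) = 9

bits = ceil(log2(452)) = ceil(8.8202) = 9 bits


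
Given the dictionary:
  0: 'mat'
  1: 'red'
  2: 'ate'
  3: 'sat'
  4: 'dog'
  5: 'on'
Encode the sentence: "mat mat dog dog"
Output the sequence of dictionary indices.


Look up each word in the dictionary:
  'mat' -> 0
  'mat' -> 0
  'dog' -> 4
  'dog' -> 4

Encoded: [0, 0, 4, 4]


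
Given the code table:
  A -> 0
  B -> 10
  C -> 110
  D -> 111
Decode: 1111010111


Decoding:
111 -> D
10 -> B
10 -> B
111 -> D


Result: DBBD


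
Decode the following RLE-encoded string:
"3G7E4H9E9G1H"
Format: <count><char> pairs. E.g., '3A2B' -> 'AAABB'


Expanding each <count><char> pair:
  3G -> 'GGG'
  7E -> 'EEEEEEE'
  4H -> 'HHHH'
  9E -> 'EEEEEEEEE'
  9G -> 'GGGGGGGGG'
  1H -> 'H'

Decoded = GGGEEEEEEEHHHHEEEEEEEEEGGGGGGGGGH


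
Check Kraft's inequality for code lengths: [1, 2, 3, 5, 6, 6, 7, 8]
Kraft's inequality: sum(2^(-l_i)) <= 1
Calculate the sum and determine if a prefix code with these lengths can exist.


Sum = 2^(-1) + 2^(-2) + 2^(-3) + 2^(-5) + 2^(-6) + 2^(-6) + 2^(-7) + 2^(-8)
    = 0.5 + 0.25 + 0.125 + 0.03125 + 0.015625 + 0.015625 + 0.0078125 + 0.00390625
    = 243/256 = 0.94921875
Since 0.94921875 <= 1, Kraft's inequality IS satisfied.
A prefix code with these lengths CAN exist.

Kraft sum = 0.94921875. Satisfied.


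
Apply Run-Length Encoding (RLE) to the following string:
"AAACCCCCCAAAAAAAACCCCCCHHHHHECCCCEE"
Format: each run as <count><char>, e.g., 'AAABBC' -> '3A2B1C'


Scanning runs left to right:
  i=0: run of 'A' x 3 -> '3A'
  i=3: run of 'C' x 6 -> '6C'
  i=9: run of 'A' x 8 -> '8A'
  i=17: run of 'C' x 6 -> '6C'
  i=23: run of 'H' x 5 -> '5H'
  i=28: run of 'E' x 1 -> '1E'
  i=29: run of 'C' x 4 -> '4C'
  i=33: run of 'E' x 2 -> '2E'

RLE = 3A6C8A6C5H1E4C2E


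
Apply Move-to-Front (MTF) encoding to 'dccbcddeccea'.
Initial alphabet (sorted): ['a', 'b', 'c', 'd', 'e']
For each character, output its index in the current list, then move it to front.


MTF encoding:
'd': index 3 in ['a', 'b', 'c', 'd', 'e'] -> ['d', 'a', 'b', 'c', 'e']
'c': index 3 in ['d', 'a', 'b', 'c', 'e'] -> ['c', 'd', 'a', 'b', 'e']
'c': index 0 in ['c', 'd', 'a', 'b', 'e'] -> ['c', 'd', 'a', 'b', 'e']
'b': index 3 in ['c', 'd', 'a', 'b', 'e'] -> ['b', 'c', 'd', 'a', 'e']
'c': index 1 in ['b', 'c', 'd', 'a', 'e'] -> ['c', 'b', 'd', 'a', 'e']
'd': index 2 in ['c', 'b', 'd', 'a', 'e'] -> ['d', 'c', 'b', 'a', 'e']
'd': index 0 in ['d', 'c', 'b', 'a', 'e'] -> ['d', 'c', 'b', 'a', 'e']
'e': index 4 in ['d', 'c', 'b', 'a', 'e'] -> ['e', 'd', 'c', 'b', 'a']
'c': index 2 in ['e', 'd', 'c', 'b', 'a'] -> ['c', 'e', 'd', 'b', 'a']
'c': index 0 in ['c', 'e', 'd', 'b', 'a'] -> ['c', 'e', 'd', 'b', 'a']
'e': index 1 in ['c', 'e', 'd', 'b', 'a'] -> ['e', 'c', 'd', 'b', 'a']
'a': index 4 in ['e', 'c', 'd', 'b', 'a'] -> ['a', 'e', 'c', 'd', 'b']


Output: [3, 3, 0, 3, 1, 2, 0, 4, 2, 0, 1, 4]


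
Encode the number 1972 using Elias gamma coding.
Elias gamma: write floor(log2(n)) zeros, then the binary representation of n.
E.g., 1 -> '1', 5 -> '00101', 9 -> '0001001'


num_bits = floor(log2(1972)) + 1 = 11
leading_zeros = num_bits - 1 = 10
binary(1972) = 11110110100

Elias gamma(1972) = '0000000000' + '11110110100' = 000000000011110110100 (21 bits)


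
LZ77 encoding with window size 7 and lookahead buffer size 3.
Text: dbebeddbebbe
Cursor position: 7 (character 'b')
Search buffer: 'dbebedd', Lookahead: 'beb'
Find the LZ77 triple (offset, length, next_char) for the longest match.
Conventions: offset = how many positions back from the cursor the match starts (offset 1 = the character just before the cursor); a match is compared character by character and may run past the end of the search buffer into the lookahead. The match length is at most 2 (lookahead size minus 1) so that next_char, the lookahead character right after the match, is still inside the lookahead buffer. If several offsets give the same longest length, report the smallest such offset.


Try each offset into the search buffer:
  offset=1 (pos 6, char 'd'): match length 0
  offset=2 (pos 5, char 'd'): match length 0
  offset=3 (pos 4, char 'e'): match length 0
  offset=4 (pos 3, char 'b'): match length 2
  offset=5 (pos 2, char 'e'): match length 0
  offset=6 (pos 1, char 'b'): match length 2
  offset=7 (pos 0, char 'd'): match length 0
Longest match has length 2, found at offsets 4, 6; take the smallest, offset 4.
next_char = character at position 7 + 2 = 9 -> 'b'

Best match: offset=4, length=2 (matching 'be' starting at position 3)
LZ77 triple: (4, 2, 'b')


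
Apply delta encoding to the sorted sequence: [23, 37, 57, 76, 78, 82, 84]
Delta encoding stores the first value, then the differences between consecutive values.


First value: 23
Deltas:
  37 - 23 = 14
  57 - 37 = 20
  76 - 57 = 19
  78 - 76 = 2
  82 - 78 = 4
  84 - 82 = 2


Delta encoded: [23, 14, 20, 19, 2, 4, 2]


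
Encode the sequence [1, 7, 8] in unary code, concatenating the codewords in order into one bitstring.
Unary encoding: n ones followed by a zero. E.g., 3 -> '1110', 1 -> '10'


Encode each number as n ones followed by a terminating 0:
  1 -> 10 (2 bits)
  7 -> 11111110 (8 bits)
  8 -> 111111110 (9 bits)
Total length = 2 + 8 + 9 = 19 bits.

Unary([1, 7, 8]) = 1011111110111111110 (19 bits)


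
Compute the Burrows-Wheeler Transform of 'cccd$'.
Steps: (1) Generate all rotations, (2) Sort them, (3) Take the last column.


Rotations (sorted):
  0: $cccd -> last char: d
  1: cccd$ -> last char: $
  2: ccd$c -> last char: c
  3: cd$cc -> last char: c
  4: d$ccc -> last char: c


BWT = d$ccc


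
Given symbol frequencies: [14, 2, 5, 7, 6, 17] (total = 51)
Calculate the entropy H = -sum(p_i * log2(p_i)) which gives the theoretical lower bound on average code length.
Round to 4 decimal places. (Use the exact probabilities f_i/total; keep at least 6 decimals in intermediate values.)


Per-symbol terms -p_i * log2(p_i) with p_i = f_i/51:
  p = 14/51 = 0.274510: log2(p) = -1.865070, -p*log2(p) = 0.511980
  p = 2/51 = 0.039216: log2(p) = -4.672425, -p*log2(p) = 0.183232
  p = 5/51 = 0.098039: log2(p) = -3.350497, -p*log2(p) = 0.328480
  p = 7/51 = 0.137255: log2(p) = -2.865070, -p*log2(p) = 0.393245
  p = 6/51 = 0.117647: log2(p) = -3.087463, -p*log2(p) = 0.363231
  p = 17/51 = 0.333333: log2(p) = -1.584963, -p*log2(p) = 0.528321
H = 0.511980 + 0.183232 + 0.328480 + 0.393245 + 0.363231 + 0.528321 = 2.308489

H = 2.3085 bits/symbol


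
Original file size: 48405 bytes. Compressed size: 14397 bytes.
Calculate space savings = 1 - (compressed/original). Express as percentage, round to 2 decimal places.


ratio = compressed/original = 14397/48405 = 0.297428
savings = 1 - ratio = 1 - 0.297428 = 0.702572
as a percentage: 0.702572 * 100 = 70.26%

Space savings = 1 - 14397/48405 = 70.26%


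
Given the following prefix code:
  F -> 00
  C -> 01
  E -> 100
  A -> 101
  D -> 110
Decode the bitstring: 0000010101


Decoding step by step:
Bits 00 -> F
Bits 00 -> F
Bits 01 -> C
Bits 01 -> C
Bits 01 -> C


Decoded message: FFCCC


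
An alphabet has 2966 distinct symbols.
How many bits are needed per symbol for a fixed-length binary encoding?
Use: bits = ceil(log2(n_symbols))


log2(2966) = 11.5343
Bracket: 2^11 = 2048 < 2966 <= 2^12 = 4096
So ceil(log2(2966)) = 12

bits = ceil(log2(2966)) = ceil(11.5343) = 12 bits


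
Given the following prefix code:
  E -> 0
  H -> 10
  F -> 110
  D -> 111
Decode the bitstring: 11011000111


Decoding step by step:
Bits 110 -> F
Bits 110 -> F
Bits 0 -> E
Bits 0 -> E
Bits 111 -> D


Decoded message: FFEED


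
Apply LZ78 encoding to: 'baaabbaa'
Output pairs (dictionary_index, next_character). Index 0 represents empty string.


LZ78 encoding steps:
Dictionary: {0: ''}
Step 1: w='' (idx 0), next='b' -> output (0, 'b'), add 'b' as idx 1
Step 2: w='' (idx 0), next='a' -> output (0, 'a'), add 'a' as idx 2
Step 3: w='a' (idx 2), next='a' -> output (2, 'a'), add 'aa' as idx 3
Step 4: w='b' (idx 1), next='b' -> output (1, 'b'), add 'bb' as idx 4
Step 5: w='aa' (idx 3), end of input -> output (3, '')


Encoded: [(0, 'b'), (0, 'a'), (2, 'a'), (1, 'b'), (3, '')]


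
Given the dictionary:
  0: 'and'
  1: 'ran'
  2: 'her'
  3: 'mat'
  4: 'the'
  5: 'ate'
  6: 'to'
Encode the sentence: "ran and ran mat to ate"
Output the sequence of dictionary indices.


Look up each word in the dictionary:
  'ran' -> 1
  'and' -> 0
  'ran' -> 1
  'mat' -> 3
  'to' -> 6
  'ate' -> 5

Encoded: [1, 0, 1, 3, 6, 5]


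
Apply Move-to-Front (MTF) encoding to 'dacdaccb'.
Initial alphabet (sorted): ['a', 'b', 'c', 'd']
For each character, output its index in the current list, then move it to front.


MTF encoding:
'd': index 3 in ['a', 'b', 'c', 'd'] -> ['d', 'a', 'b', 'c']
'a': index 1 in ['d', 'a', 'b', 'c'] -> ['a', 'd', 'b', 'c']
'c': index 3 in ['a', 'd', 'b', 'c'] -> ['c', 'a', 'd', 'b']
'd': index 2 in ['c', 'a', 'd', 'b'] -> ['d', 'c', 'a', 'b']
'a': index 2 in ['d', 'c', 'a', 'b'] -> ['a', 'd', 'c', 'b']
'c': index 2 in ['a', 'd', 'c', 'b'] -> ['c', 'a', 'd', 'b']
'c': index 0 in ['c', 'a', 'd', 'b'] -> ['c', 'a', 'd', 'b']
'b': index 3 in ['c', 'a', 'd', 'b'] -> ['b', 'c', 'a', 'd']


Output: [3, 1, 3, 2, 2, 2, 0, 3]


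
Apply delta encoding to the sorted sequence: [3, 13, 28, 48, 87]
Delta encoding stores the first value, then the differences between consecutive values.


First value: 3
Deltas:
  13 - 3 = 10
  28 - 13 = 15
  48 - 28 = 20
  87 - 48 = 39


Delta encoded: [3, 10, 15, 20, 39]


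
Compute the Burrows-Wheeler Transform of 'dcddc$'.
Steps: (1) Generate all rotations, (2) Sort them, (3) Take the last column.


Rotations (sorted):
  0: $dcddc -> last char: c
  1: c$dcdd -> last char: d
  2: cddc$d -> last char: d
  3: dc$dcd -> last char: d
  4: dcddc$ -> last char: $
  5: ddc$dc -> last char: c


BWT = cddd$c


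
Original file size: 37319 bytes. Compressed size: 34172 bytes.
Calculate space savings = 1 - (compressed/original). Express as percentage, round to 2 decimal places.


ratio = compressed/original = 34172/37319 = 0.915673
savings = 1 - ratio = 1 - 0.915673 = 0.084327
as a percentage: 0.084327 * 100 = 8.43%

Space savings = 1 - 34172/37319 = 8.43%


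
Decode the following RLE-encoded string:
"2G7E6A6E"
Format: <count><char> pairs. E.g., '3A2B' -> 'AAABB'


Expanding each <count><char> pair:
  2G -> 'GG'
  7E -> 'EEEEEEE'
  6A -> 'AAAAAA'
  6E -> 'EEEEEE'

Decoded = GGEEEEEEEAAAAAAEEEEEE


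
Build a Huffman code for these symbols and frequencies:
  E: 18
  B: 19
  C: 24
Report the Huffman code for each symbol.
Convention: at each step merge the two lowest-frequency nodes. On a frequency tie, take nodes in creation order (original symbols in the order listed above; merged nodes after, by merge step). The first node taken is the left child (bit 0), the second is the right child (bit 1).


Huffman tree construction:
Step 1: Merge E(18) + B(19) = 37
Step 2: Merge C(24) + (E+B)(37) = 61
Read each symbol's code off the tree from the root (left child = 0, right child = 1).

Codes:
  E: 10 (length 2)
  B: 11 (length 2)
  C: 0 (length 1)
Average code length: 98/61 = 1.6066 bits/symbol


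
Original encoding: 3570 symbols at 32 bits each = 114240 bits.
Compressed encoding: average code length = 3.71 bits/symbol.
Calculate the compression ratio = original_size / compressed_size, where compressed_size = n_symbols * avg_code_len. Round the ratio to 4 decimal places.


original_size = n_symbols * orig_bits = 3570 * 32 = 114240 bits
compressed_size = n_symbols * avg_code_len = 3570 * 3.71 = 13244.7 bits
ratio = original_size / compressed_size = 114240 / 13244.7 = 8.6253

Compression ratio = 8.6253


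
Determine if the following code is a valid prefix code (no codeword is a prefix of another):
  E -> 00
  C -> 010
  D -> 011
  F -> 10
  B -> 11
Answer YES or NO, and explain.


Checking each pair (does one codeword prefix another?):
  E='00' vs C='010': no prefix
  E='00' vs D='011': no prefix
  E='00' vs F='10': no prefix
  E='00' vs B='11': no prefix
  C='010' vs E='00': no prefix
  C='010' vs D='011': no prefix
  C='010' vs F='10': no prefix
  C='010' vs B='11': no prefix
  D='011' vs E='00': no prefix
  D='011' vs C='010': no prefix
  D='011' vs F='10': no prefix
  D='011' vs B='11': no prefix
  F='10' vs E='00': no prefix
  F='10' vs C='010': no prefix
  F='10' vs D='011': no prefix
  F='10' vs B='11': no prefix
  B='11' vs E='00': no prefix
  B='11' vs C='010': no prefix
  B='11' vs D='011': no prefix
  B='11' vs F='10': no prefix
No violation found over all pairs.

YES -- this is a valid prefix code. No codeword is a prefix of any other codeword.


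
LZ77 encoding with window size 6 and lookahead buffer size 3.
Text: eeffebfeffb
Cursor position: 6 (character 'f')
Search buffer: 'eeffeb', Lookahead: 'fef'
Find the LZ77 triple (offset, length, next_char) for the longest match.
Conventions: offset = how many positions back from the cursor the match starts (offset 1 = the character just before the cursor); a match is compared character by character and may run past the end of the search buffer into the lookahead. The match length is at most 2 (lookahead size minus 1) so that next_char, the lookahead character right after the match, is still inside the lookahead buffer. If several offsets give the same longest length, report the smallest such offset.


Try each offset into the search buffer:
  offset=1 (pos 5, char 'b'): match length 0
  offset=2 (pos 4, char 'e'): match length 0
  offset=3 (pos 3, char 'f'): match length 2
  offset=4 (pos 2, char 'f'): match length 1
  offset=5 (pos 1, char 'e'): match length 0
  offset=6 (pos 0, char 'e'): match length 0
Longest match has length 2 at offset 3.
next_char = character at position 6 + 2 = 8 -> 'f'

Best match: offset=3, length=2 (matching 'fe' starting at position 3)
LZ77 triple: (3, 2, 'f')


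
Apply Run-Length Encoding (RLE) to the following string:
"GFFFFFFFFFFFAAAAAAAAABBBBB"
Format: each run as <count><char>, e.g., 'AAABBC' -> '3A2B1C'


Scanning runs left to right:
  i=0: run of 'G' x 1 -> '1G'
  i=1: run of 'F' x 11 -> '11F'
  i=12: run of 'A' x 9 -> '9A'
  i=21: run of 'B' x 5 -> '5B'

RLE = 1G11F9A5B


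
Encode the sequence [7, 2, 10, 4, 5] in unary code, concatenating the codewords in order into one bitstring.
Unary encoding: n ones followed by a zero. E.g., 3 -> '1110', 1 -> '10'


Encode each number as n ones followed by a terminating 0:
  7 -> 11111110 (8 bits)
  2 -> 110 (3 bits)
  10 -> 11111111110 (11 bits)
  4 -> 11110 (5 bits)
  5 -> 111110 (6 bits)
Total length = 8 + 3 + 11 + 5 + 6 = 33 bits.

Unary([7, 2, 10, 4, 5]) = 111111101101111111111011110111110 (33 bits)


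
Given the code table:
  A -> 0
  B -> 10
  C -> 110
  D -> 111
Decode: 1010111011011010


Decoding:
10 -> B
10 -> B
111 -> D
0 -> A
110 -> C
110 -> C
10 -> B


Result: BBDACCB


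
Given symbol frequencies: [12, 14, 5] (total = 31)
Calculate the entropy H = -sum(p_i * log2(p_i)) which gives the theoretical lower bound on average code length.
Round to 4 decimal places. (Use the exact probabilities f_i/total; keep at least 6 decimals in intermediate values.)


Per-symbol terms -p_i * log2(p_i) with p_i = f_i/31:
  p = 12/31 = 0.387097: log2(p) = -1.369234, -p*log2(p) = 0.530026
  p = 14/31 = 0.451613: log2(p) = -1.146841, -p*log2(p) = 0.517928
  p = 5/31 = 0.161290: log2(p) = -2.632268, -p*log2(p) = 0.424559
H = 0.530026 + 0.517928 + 0.424559 = 1.472513

H = 1.4725 bits/symbol


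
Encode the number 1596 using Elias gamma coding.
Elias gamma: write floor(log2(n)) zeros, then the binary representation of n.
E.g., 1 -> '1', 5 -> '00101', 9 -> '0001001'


num_bits = floor(log2(1596)) + 1 = 11
leading_zeros = num_bits - 1 = 10
binary(1596) = 11000111100

Elias gamma(1596) = '0000000000' + '11000111100' = 000000000011000111100 (21 bits)


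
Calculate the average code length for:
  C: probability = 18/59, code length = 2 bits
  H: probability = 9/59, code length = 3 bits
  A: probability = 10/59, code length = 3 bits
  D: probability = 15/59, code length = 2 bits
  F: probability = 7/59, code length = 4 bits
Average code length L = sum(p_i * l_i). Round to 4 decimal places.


Weighted contributions p_i * l_i:
  C: (18/59) * 2 = 36/59
  H: (9/59) * 3 = 27/59
  A: (10/59) * 3 = 30/59
  D: (15/59) * 2 = 30/59
  F: (7/59) * 4 = 28/59
Sum = (36 + 27 + 30 + 30 + 28)/59 = 151/59

L = 151/59 = 2.5593 bits/symbol


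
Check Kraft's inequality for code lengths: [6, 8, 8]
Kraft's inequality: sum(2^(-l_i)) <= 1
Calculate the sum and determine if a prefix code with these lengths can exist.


Sum = 2^(-6) + 2^(-8) + 2^(-8)
    = 0.015625 + 0.00390625 + 0.00390625
    = 6/256 = 0.0234375
Since 0.0234375 <= 1, Kraft's inequality IS satisfied.
A prefix code with these lengths CAN exist.

Kraft sum = 0.0234375. Satisfied.


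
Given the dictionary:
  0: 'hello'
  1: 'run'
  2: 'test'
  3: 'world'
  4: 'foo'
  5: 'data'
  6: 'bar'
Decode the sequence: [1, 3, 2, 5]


Look up each index in the dictionary:
  1 -> 'run'
  3 -> 'world'
  2 -> 'test'
  5 -> 'data'

Decoded: "run world test data"


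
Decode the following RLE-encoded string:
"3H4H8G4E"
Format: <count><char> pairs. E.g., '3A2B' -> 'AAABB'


Expanding each <count><char> pair:
  3H -> 'HHH'
  4H -> 'HHHH'
  8G -> 'GGGGGGGG'
  4E -> 'EEEE'

Decoded = HHHHHHHGGGGGGGGEEEE


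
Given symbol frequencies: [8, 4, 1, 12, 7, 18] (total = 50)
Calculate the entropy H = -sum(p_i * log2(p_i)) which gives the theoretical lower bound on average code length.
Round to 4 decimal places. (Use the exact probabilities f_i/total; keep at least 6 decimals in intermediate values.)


Per-symbol terms -p_i * log2(p_i) with p_i = f_i/50:
  p = 8/50 = 0.160000: log2(p) = -2.643856, -p*log2(p) = 0.423017
  p = 4/50 = 0.080000: log2(p) = -3.643856, -p*log2(p) = 0.291508
  p = 1/50 = 0.020000: log2(p) = -5.643856, -p*log2(p) = 0.112877
  p = 12/50 = 0.240000: log2(p) = -2.058894, -p*log2(p) = 0.494134
  p = 7/50 = 0.140000: log2(p) = -2.836501, -p*log2(p) = 0.397110
  p = 18/50 = 0.360000: log2(p) = -1.473931, -p*log2(p) = 0.530615
H = 0.423017 + 0.291508 + 0.112877 + 0.494134 + 0.397110 + 0.530615 = 2.249261

H = 2.2493 bits/symbol


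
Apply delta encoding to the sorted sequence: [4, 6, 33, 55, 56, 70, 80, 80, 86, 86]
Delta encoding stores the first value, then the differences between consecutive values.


First value: 4
Deltas:
  6 - 4 = 2
  33 - 6 = 27
  55 - 33 = 22
  56 - 55 = 1
  70 - 56 = 14
  80 - 70 = 10
  80 - 80 = 0
  86 - 80 = 6
  86 - 86 = 0


Delta encoded: [4, 2, 27, 22, 1, 14, 10, 0, 6, 0]


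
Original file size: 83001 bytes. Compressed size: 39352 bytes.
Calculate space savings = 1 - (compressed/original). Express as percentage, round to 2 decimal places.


ratio = compressed/original = 39352/83001 = 0.474115
savings = 1 - ratio = 1 - 0.474115 = 0.525885
as a percentage: 0.525885 * 100 = 52.59%

Space savings = 1 - 39352/83001 = 52.59%


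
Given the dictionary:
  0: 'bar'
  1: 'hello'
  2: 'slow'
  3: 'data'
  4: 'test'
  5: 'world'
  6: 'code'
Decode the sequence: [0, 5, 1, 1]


Look up each index in the dictionary:
  0 -> 'bar'
  5 -> 'world'
  1 -> 'hello'
  1 -> 'hello'

Decoded: "bar world hello hello"


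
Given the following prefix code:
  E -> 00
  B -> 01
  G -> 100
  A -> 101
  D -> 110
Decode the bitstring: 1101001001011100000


Decoding step by step:
Bits 110 -> D
Bits 100 -> G
Bits 100 -> G
Bits 101 -> A
Bits 110 -> D
Bits 00 -> E
Bits 00 -> E


Decoded message: DGGADEE


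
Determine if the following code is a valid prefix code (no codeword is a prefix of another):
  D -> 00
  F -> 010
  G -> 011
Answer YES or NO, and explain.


Checking each pair (does one codeword prefix another?):
  D='00' vs F='010': no prefix
  D='00' vs G='011': no prefix
  F='010' vs D='00': no prefix
  F='010' vs G='011': no prefix
  G='011' vs D='00': no prefix
  G='011' vs F='010': no prefix
No violation found over all pairs.

YES -- this is a valid prefix code. No codeword is a prefix of any other codeword.


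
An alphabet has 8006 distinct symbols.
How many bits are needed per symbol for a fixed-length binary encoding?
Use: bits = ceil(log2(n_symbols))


log2(8006) = 12.9669
Bracket: 2^12 = 4096 < 8006 <= 2^13 = 8192
So ceil(log2(8006)) = 13

bits = ceil(log2(8006)) = ceil(12.9669) = 13 bits


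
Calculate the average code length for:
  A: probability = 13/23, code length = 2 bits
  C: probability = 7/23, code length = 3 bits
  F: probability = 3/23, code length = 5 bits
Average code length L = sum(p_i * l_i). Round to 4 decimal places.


Weighted contributions p_i * l_i:
  A: (13/23) * 2 = 26/23
  C: (7/23) * 3 = 21/23
  F: (3/23) * 5 = 15/23
Sum = (26 + 21 + 15)/23 = 62/23

L = 62/23 = 2.6957 bits/symbol


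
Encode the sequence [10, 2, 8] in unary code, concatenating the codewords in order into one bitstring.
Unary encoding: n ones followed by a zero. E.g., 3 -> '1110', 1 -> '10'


Encode each number as n ones followed by a terminating 0:
  10 -> 11111111110 (11 bits)
  2 -> 110 (3 bits)
  8 -> 111111110 (9 bits)
Total length = 11 + 3 + 9 = 23 bits.

Unary([10, 2, 8]) = 11111111110110111111110 (23 bits)


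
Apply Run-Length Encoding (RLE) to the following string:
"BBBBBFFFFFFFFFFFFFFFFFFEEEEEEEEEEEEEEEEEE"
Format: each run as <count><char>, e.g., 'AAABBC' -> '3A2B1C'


Scanning runs left to right:
  i=0: run of 'B' x 5 -> '5B'
  i=5: run of 'F' x 18 -> '18F'
  i=23: run of 'E' x 18 -> '18E'

RLE = 5B18F18E


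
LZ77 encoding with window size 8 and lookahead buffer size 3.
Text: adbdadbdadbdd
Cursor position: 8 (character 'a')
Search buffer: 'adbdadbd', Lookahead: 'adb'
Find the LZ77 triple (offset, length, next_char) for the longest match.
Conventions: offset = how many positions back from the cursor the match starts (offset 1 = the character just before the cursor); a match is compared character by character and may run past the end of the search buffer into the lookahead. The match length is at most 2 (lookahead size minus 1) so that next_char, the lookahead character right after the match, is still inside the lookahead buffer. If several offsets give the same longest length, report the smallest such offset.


Try each offset into the search buffer:
  offset=1 (pos 7, char 'd'): match length 0
  offset=2 (pos 6, char 'b'): match length 0
  offset=3 (pos 5, char 'd'): match length 0
  offset=4 (pos 4, char 'a'): match length 2
  offset=5 (pos 3, char 'd'): match length 0
  offset=6 (pos 2, char 'b'): match length 0
  offset=7 (pos 1, char 'd'): match length 0
  offset=8 (pos 0, char 'a'): match length 2
Longest match has length 2, found at offsets 4, 8; take the smallest, offset 4.
next_char = character at position 8 + 2 = 10 -> 'b'

Best match: offset=4, length=2 (matching 'ad' starting at position 4)
LZ77 triple: (4, 2, 'b')


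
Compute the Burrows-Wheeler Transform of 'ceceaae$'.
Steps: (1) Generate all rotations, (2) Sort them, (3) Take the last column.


Rotations (sorted):
  0: $ceceaae -> last char: e
  1: aae$cece -> last char: e
  2: ae$cecea -> last char: a
  3: ceaae$ce -> last char: e
  4: ceceaae$ -> last char: $
  5: e$ceceaa -> last char: a
  6: eaae$cec -> last char: c
  7: eceaae$c -> last char: c


BWT = eeae$acc


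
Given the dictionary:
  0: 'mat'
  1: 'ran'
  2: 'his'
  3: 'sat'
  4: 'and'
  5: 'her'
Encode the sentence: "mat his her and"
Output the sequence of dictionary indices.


Look up each word in the dictionary:
  'mat' -> 0
  'his' -> 2
  'her' -> 5
  'and' -> 4

Encoded: [0, 2, 5, 4]


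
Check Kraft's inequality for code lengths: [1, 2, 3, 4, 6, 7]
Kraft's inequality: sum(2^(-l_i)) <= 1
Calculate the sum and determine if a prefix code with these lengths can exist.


Sum = 2^(-1) + 2^(-2) + 2^(-3) + 2^(-4) + 2^(-6) + 2^(-7)
    = 0.5 + 0.25 + 0.125 + 0.0625 + 0.015625 + 0.0078125
    = 123/128 = 0.9609375
Since 0.9609375 <= 1, Kraft's inequality IS satisfied.
A prefix code with these lengths CAN exist.

Kraft sum = 0.9609375. Satisfied.


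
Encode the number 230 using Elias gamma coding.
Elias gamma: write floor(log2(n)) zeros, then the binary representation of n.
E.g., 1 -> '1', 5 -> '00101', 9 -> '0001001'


num_bits = floor(log2(230)) + 1 = 8
leading_zeros = num_bits - 1 = 7
binary(230) = 11100110

Elias gamma(230) = '0000000' + '11100110' = 000000011100110 (15 bits)


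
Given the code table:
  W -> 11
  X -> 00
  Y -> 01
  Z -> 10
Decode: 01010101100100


Decoding:
01 -> Y
01 -> Y
01 -> Y
01 -> Y
10 -> Z
01 -> Y
00 -> X


Result: YYYYZYX


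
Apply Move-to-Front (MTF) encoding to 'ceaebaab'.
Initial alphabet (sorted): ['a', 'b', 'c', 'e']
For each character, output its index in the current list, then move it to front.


MTF encoding:
'c': index 2 in ['a', 'b', 'c', 'e'] -> ['c', 'a', 'b', 'e']
'e': index 3 in ['c', 'a', 'b', 'e'] -> ['e', 'c', 'a', 'b']
'a': index 2 in ['e', 'c', 'a', 'b'] -> ['a', 'e', 'c', 'b']
'e': index 1 in ['a', 'e', 'c', 'b'] -> ['e', 'a', 'c', 'b']
'b': index 3 in ['e', 'a', 'c', 'b'] -> ['b', 'e', 'a', 'c']
'a': index 2 in ['b', 'e', 'a', 'c'] -> ['a', 'b', 'e', 'c']
'a': index 0 in ['a', 'b', 'e', 'c'] -> ['a', 'b', 'e', 'c']
'b': index 1 in ['a', 'b', 'e', 'c'] -> ['b', 'a', 'e', 'c']


Output: [2, 3, 2, 1, 3, 2, 0, 1]


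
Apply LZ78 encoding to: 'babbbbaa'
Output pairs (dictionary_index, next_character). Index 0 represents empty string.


LZ78 encoding steps:
Dictionary: {0: ''}
Step 1: w='' (idx 0), next='b' -> output (0, 'b'), add 'b' as idx 1
Step 2: w='' (idx 0), next='a' -> output (0, 'a'), add 'a' as idx 2
Step 3: w='b' (idx 1), next='b' -> output (1, 'b'), add 'bb' as idx 3
Step 4: w='bb' (idx 3), next='a' -> output (3, 'a'), add 'bba' as idx 4
Step 5: w='a' (idx 2), end of input -> output (2, '')


Encoded: [(0, 'b'), (0, 'a'), (1, 'b'), (3, 'a'), (2, '')]


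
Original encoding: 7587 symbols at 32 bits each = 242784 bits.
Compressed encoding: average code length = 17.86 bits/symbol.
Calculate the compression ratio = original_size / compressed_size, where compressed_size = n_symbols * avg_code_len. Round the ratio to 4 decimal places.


original_size = n_symbols * orig_bits = 7587 * 32 = 242784 bits
compressed_size = n_symbols * avg_code_len = 7587 * 17.86 = 135503.82 bits
ratio = original_size / compressed_size = 242784 / 135503.82 = 1.7917

Compression ratio = 1.7917


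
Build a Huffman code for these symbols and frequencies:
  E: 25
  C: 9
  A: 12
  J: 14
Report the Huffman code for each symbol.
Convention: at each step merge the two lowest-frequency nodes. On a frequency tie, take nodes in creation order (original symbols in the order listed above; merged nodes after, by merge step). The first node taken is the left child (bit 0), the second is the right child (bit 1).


Huffman tree construction:
Step 1: Merge C(9) + A(12) = 21
Step 2: Merge J(14) + (C+A)(21) = 35
Step 3: Merge E(25) + (J+(C+A))(35) = 60
Read each symbol's code off the tree from the root (left child = 0, right child = 1).

Codes:
  E: 0 (length 1)
  C: 110 (length 3)
  A: 111 (length 3)
  J: 10 (length 2)
Average code length: 116/60 = 1.9333 bits/symbol


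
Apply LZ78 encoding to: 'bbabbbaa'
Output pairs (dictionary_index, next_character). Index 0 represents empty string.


LZ78 encoding steps:
Dictionary: {0: ''}
Step 1: w='' (idx 0), next='b' -> output (0, 'b'), add 'b' as idx 1
Step 2: w='b' (idx 1), next='a' -> output (1, 'a'), add 'ba' as idx 2
Step 3: w='b' (idx 1), next='b' -> output (1, 'b'), add 'bb' as idx 3
Step 4: w='ba' (idx 2), next='a' -> output (2, 'a'), add 'baa' as idx 4


Encoded: [(0, 'b'), (1, 'a'), (1, 'b'), (2, 'a')]


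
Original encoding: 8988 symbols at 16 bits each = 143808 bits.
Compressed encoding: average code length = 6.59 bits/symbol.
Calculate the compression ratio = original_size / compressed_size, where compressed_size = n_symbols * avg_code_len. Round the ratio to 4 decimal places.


original_size = n_symbols * orig_bits = 8988 * 16 = 143808 bits
compressed_size = n_symbols * avg_code_len = 8988 * 6.59 = 59230.92 bits
ratio = original_size / compressed_size = 143808 / 59230.92 = 2.4279

Compression ratio = 2.4279


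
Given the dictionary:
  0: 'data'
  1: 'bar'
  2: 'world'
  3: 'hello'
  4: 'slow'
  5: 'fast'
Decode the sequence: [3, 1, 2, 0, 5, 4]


Look up each index in the dictionary:
  3 -> 'hello'
  1 -> 'bar'
  2 -> 'world'
  0 -> 'data'
  5 -> 'fast'
  4 -> 'slow'

Decoded: "hello bar world data fast slow"


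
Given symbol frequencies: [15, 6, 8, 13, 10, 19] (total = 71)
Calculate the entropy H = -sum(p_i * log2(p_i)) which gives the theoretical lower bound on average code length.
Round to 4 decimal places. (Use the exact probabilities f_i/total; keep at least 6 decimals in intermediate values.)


Per-symbol terms -p_i * log2(p_i) with p_i = f_i/71:
  p = 15/71 = 0.211268: log2(p) = -2.242857, -p*log2(p) = 0.473843
  p = 6/71 = 0.084507: log2(p) = -3.564785, -p*log2(p) = 0.301249
  p = 8/71 = 0.112676: log2(p) = -3.149747, -p*log2(p) = 0.354901
  p = 13/71 = 0.183099: log2(p) = -2.449307, -p*log2(p) = 0.448465
  p = 10/71 = 0.140845: log2(p) = -2.827819, -p*log2(p) = 0.398284
  p = 19/71 = 0.267606: log2(p) = -1.901820, -p*log2(p) = 0.508938
H = 0.473843 + 0.301249 + 0.354901 + 0.448465 + 0.398284 + 0.508938 = 2.485680

H = 2.4857 bits/symbol


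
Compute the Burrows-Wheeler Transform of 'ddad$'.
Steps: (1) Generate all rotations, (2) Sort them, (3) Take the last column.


Rotations (sorted):
  0: $ddad -> last char: d
  1: ad$dd -> last char: d
  2: d$dda -> last char: a
  3: dad$d -> last char: d
  4: ddad$ -> last char: $


BWT = ddad$


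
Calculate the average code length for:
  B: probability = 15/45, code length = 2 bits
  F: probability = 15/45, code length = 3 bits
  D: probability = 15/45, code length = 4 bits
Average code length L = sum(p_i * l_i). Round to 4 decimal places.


Weighted contributions p_i * l_i:
  B: (15/45) * 2 = 30/45
  F: (15/45) * 3 = 45/45
  D: (15/45) * 4 = 60/45
Sum = (30 + 45 + 60)/45 = 135/45

L = 135/45 = 3.0000 bits/symbol


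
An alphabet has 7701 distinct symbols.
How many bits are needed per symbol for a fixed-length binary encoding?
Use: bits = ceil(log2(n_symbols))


log2(7701) = 12.9108
Bracket: 2^12 = 4096 < 7701 <= 2^13 = 8192
So ceil(log2(7701)) = 13

bits = ceil(log2(7701)) = ceil(12.9108) = 13 bits


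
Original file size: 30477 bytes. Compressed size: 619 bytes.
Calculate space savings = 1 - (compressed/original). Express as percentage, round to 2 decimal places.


ratio = compressed/original = 619/30477 = 0.02031
savings = 1 - ratio = 1 - 0.02031 = 0.97969
as a percentage: 0.97969 * 100 = 97.97%

Space savings = 1 - 619/30477 = 97.97%


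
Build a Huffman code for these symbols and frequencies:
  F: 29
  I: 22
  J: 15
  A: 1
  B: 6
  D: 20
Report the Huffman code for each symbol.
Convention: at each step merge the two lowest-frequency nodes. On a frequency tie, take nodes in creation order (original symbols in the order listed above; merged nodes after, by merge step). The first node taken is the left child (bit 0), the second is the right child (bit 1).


Huffman tree construction:
Step 1: Merge A(1) + B(6) = 7
Step 2: Merge (A+B)(7) + J(15) = 22
Step 3: Merge D(20) + I(22) = 42
Step 4: Merge ((A+B)+J)(22) + F(29) = 51
Step 5: Merge (D+I)(42) + (((A+B)+J)+F)(51) = 93
Read each symbol's code off the tree from the root (left child = 0, right child = 1).

Codes:
  F: 11 (length 2)
  I: 01 (length 2)
  J: 101 (length 3)
  A: 1000 (length 4)
  B: 1001 (length 4)
  D: 00 (length 2)
Average code length: 215/93 = 2.3118 bits/symbol


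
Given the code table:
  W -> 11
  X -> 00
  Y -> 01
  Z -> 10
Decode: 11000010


Decoding:
11 -> W
00 -> X
00 -> X
10 -> Z


Result: WXXZ


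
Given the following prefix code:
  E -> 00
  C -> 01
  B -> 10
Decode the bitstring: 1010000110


Decoding step by step:
Bits 10 -> B
Bits 10 -> B
Bits 00 -> E
Bits 01 -> C
Bits 10 -> B


Decoded message: BBECB


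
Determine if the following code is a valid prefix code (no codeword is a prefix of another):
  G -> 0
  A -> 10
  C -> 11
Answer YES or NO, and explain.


Checking each pair (does one codeword prefix another?):
  G='0' vs A='10': no prefix
  G='0' vs C='11': no prefix
  A='10' vs G='0': no prefix
  A='10' vs C='11': no prefix
  C='11' vs G='0': no prefix
  C='11' vs A='10': no prefix
No violation found over all pairs.

YES -- this is a valid prefix code. No codeword is a prefix of any other codeword.


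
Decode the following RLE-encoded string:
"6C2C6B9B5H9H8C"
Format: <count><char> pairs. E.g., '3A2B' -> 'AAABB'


Expanding each <count><char> pair:
  6C -> 'CCCCCC'
  2C -> 'CC'
  6B -> 'BBBBBB'
  9B -> 'BBBBBBBBB'
  5H -> 'HHHHH'
  9H -> 'HHHHHHHHH'
  8C -> 'CCCCCCCC'

Decoded = CCCCCCCCBBBBBBBBBBBBBBBHHHHHHHHHHHHHHCCCCCCCC


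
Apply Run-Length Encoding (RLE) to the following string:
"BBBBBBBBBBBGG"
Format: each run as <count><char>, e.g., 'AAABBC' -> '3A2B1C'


Scanning runs left to right:
  i=0: run of 'B' x 11 -> '11B'
  i=11: run of 'G' x 2 -> '2G'

RLE = 11B2G


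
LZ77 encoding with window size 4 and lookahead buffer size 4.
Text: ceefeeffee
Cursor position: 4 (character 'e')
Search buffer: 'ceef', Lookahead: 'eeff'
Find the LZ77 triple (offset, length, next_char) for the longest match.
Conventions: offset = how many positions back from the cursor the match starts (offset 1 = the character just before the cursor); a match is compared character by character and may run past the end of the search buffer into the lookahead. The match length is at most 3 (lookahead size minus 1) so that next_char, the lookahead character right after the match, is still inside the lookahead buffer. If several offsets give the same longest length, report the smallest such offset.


Try each offset into the search buffer:
  offset=1 (pos 3, char 'f'): match length 0
  offset=2 (pos 2, char 'e'): match length 1
  offset=3 (pos 1, char 'e'): match length 3
  offset=4 (pos 0, char 'c'): match length 0
Longest match has length 3 at offset 3.
next_char = character at position 4 + 3 = 7 -> 'f'

Best match: offset=3, length=3 (matching 'eef' starting at position 1)
LZ77 triple: (3, 3, 'f')


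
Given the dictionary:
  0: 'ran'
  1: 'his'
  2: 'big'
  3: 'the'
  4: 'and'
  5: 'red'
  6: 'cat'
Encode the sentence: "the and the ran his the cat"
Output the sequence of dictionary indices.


Look up each word in the dictionary:
  'the' -> 3
  'and' -> 4
  'the' -> 3
  'ran' -> 0
  'his' -> 1
  'the' -> 3
  'cat' -> 6

Encoded: [3, 4, 3, 0, 1, 3, 6]


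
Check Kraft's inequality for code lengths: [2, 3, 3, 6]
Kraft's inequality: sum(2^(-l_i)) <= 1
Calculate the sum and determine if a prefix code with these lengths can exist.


Sum = 2^(-2) + 2^(-3) + 2^(-3) + 2^(-6)
    = 0.25 + 0.125 + 0.125 + 0.015625
    = 33/64 = 0.515625
Since 0.515625 <= 1, Kraft's inequality IS satisfied.
A prefix code with these lengths CAN exist.

Kraft sum = 0.515625. Satisfied.


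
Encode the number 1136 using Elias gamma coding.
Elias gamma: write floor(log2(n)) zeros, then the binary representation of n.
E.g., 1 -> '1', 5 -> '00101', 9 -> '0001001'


num_bits = floor(log2(1136)) + 1 = 11
leading_zeros = num_bits - 1 = 10
binary(1136) = 10001110000

Elias gamma(1136) = '0000000000' + '10001110000' = 000000000010001110000 (21 bits)


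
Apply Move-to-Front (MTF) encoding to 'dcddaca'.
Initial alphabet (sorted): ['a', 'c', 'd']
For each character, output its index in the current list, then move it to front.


MTF encoding:
'd': index 2 in ['a', 'c', 'd'] -> ['d', 'a', 'c']
'c': index 2 in ['d', 'a', 'c'] -> ['c', 'd', 'a']
'd': index 1 in ['c', 'd', 'a'] -> ['d', 'c', 'a']
'd': index 0 in ['d', 'c', 'a'] -> ['d', 'c', 'a']
'a': index 2 in ['d', 'c', 'a'] -> ['a', 'd', 'c']
'c': index 2 in ['a', 'd', 'c'] -> ['c', 'a', 'd']
'a': index 1 in ['c', 'a', 'd'] -> ['a', 'c', 'd']


Output: [2, 2, 1, 0, 2, 2, 1]


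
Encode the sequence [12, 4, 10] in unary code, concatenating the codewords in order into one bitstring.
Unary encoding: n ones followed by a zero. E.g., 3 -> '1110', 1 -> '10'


Encode each number as n ones followed by a terminating 0:
  12 -> 1111111111110 (13 bits)
  4 -> 11110 (5 bits)
  10 -> 11111111110 (11 bits)
Total length = 13 + 5 + 11 = 29 bits.

Unary([12, 4, 10]) = 11111111111101111011111111110 (29 bits)


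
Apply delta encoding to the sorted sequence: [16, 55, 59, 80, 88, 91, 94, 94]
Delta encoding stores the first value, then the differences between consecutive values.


First value: 16
Deltas:
  55 - 16 = 39
  59 - 55 = 4
  80 - 59 = 21
  88 - 80 = 8
  91 - 88 = 3
  94 - 91 = 3
  94 - 94 = 0


Delta encoded: [16, 39, 4, 21, 8, 3, 3, 0]


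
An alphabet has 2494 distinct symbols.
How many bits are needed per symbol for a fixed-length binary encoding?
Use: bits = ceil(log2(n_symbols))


log2(2494) = 11.2842
Bracket: 2^11 = 2048 < 2494 <= 2^12 = 4096
So ceil(log2(2494)) = 12

bits = ceil(log2(2494)) = ceil(11.2842) = 12 bits


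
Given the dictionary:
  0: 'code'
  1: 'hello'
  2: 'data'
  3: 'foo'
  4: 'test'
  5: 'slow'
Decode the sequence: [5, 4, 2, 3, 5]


Look up each index in the dictionary:
  5 -> 'slow'
  4 -> 'test'
  2 -> 'data'
  3 -> 'foo'
  5 -> 'slow'

Decoded: "slow test data foo slow"


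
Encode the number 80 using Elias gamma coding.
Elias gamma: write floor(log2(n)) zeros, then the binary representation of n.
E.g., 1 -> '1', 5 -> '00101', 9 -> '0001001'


num_bits = floor(log2(80)) + 1 = 7
leading_zeros = num_bits - 1 = 6
binary(80) = 1010000

Elias gamma(80) = '000000' + '1010000' = 0000001010000 (13 bits)


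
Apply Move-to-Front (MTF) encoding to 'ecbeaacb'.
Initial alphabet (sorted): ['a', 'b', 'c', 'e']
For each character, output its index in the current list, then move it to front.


MTF encoding:
'e': index 3 in ['a', 'b', 'c', 'e'] -> ['e', 'a', 'b', 'c']
'c': index 3 in ['e', 'a', 'b', 'c'] -> ['c', 'e', 'a', 'b']
'b': index 3 in ['c', 'e', 'a', 'b'] -> ['b', 'c', 'e', 'a']
'e': index 2 in ['b', 'c', 'e', 'a'] -> ['e', 'b', 'c', 'a']
'a': index 3 in ['e', 'b', 'c', 'a'] -> ['a', 'e', 'b', 'c']
'a': index 0 in ['a', 'e', 'b', 'c'] -> ['a', 'e', 'b', 'c']
'c': index 3 in ['a', 'e', 'b', 'c'] -> ['c', 'a', 'e', 'b']
'b': index 3 in ['c', 'a', 'e', 'b'] -> ['b', 'c', 'a', 'e']


Output: [3, 3, 3, 2, 3, 0, 3, 3]


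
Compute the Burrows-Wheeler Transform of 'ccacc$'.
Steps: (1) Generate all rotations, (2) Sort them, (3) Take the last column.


Rotations (sorted):
  0: $ccacc -> last char: c
  1: acc$cc -> last char: c
  2: c$ccac -> last char: c
  3: cacc$c -> last char: c
  4: cc$cca -> last char: a
  5: ccacc$ -> last char: $


BWT = cccca$


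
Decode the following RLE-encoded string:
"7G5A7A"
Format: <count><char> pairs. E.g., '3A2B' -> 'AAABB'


Expanding each <count><char> pair:
  7G -> 'GGGGGGG'
  5A -> 'AAAAA'
  7A -> 'AAAAAAA'

Decoded = GGGGGGGAAAAAAAAAAAA
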